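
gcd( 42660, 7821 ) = 711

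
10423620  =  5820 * 1791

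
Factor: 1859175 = 3^2  *  5^2*8263^1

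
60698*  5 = 303490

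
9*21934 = 197406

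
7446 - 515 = 6931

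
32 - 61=-29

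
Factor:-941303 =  - 11^1*83^1*1031^1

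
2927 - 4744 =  - 1817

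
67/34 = 1 + 33/34 = 1.97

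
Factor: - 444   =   - 2^2*3^1*37^1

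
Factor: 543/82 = 2^(  -  1 )*  3^1*41^( - 1)*181^1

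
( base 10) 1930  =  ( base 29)28G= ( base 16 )78A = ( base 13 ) B56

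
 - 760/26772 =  - 190/6693  =  - 0.03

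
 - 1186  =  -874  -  312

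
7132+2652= 9784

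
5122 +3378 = 8500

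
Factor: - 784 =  - 2^4*7^2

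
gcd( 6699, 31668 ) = 609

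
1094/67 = 16 + 22/67 = 16.33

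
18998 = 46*413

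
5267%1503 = 758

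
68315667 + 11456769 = 79772436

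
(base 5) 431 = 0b1110100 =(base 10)116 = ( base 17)6e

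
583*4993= 2910919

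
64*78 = 4992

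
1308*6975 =9123300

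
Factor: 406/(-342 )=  - 203/171 = - 3^ (-2)* 7^1*19^ ( - 1)*29^1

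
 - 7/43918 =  - 1/6274 = -  0.00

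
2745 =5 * 549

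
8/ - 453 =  - 1+445/453 =-  0.02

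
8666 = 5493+3173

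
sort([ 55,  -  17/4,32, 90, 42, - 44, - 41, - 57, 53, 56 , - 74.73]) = [-74.73, - 57, - 44, - 41 ,-17/4,32, 42, 53,55, 56, 90 ]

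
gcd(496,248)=248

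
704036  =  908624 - 204588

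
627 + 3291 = 3918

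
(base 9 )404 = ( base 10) 328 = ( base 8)510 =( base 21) fd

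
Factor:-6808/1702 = - 4 = -  2^2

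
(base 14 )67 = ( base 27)3a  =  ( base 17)56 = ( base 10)91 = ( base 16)5B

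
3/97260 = 1/32420 = 0.00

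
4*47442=189768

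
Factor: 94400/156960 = 590/981 = 2^1*3^( - 2 )*5^1*59^1*109^( - 1 ) 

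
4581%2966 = 1615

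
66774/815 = 66774/815 = 81.93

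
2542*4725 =12010950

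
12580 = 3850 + 8730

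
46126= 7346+38780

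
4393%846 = 163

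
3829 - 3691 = 138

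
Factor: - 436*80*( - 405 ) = 2^6*3^4*5^2*109^1  =  14126400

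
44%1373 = 44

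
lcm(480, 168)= 3360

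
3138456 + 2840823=5979279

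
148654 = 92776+55878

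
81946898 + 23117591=105064489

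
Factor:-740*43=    - 2^2*5^1 * 37^1*43^1=- 31820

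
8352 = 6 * 1392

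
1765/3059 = 1765/3059 = 0.58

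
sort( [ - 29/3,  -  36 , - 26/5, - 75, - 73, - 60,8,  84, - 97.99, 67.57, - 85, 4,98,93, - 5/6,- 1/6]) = [-97.99, -85, - 75 , - 73, - 60, - 36 , - 29/3, - 26/5 , - 5/6, - 1/6 , 4,8,67.57, 84 , 93,  98]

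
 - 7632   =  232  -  7864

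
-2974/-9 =330 + 4/9 = 330.44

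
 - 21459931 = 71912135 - 93372066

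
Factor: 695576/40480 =2^(-2 )*5^(-1)*7^1*11^( -1)*23^(- 1) * 12421^1  =  86947/5060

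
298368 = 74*4032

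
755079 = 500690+254389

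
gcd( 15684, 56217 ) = 3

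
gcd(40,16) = 8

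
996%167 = 161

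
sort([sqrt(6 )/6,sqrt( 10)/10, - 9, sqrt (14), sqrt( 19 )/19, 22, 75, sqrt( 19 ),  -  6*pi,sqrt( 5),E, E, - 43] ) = [ - 43, - 6*pi, - 9,sqrt (19) /19, sqrt( 10)/10, sqrt( 6 ) /6,sqrt ( 5),E,  E, sqrt( 14 ),sqrt( 19 ),22,75]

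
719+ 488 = 1207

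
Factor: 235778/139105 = 2^1*5^( - 1)*43^ ( - 1 )*647^( - 1)*117889^1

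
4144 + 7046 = 11190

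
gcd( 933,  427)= 1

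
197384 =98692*2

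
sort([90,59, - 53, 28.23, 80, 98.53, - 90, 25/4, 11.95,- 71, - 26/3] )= [ - 90, - 71,  -  53, - 26/3,25/4,11.95, 28.23,  59,  80,90, 98.53]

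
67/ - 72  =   - 1  +  5/72 = - 0.93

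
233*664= 154712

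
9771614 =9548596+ 223018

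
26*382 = 9932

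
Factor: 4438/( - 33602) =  - 7/53 = - 7^1*53^( - 1)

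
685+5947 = 6632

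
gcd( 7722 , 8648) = 2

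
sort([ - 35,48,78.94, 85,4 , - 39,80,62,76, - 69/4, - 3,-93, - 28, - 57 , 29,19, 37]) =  [ - 93, - 57, - 39, - 35,  -  28, - 69/4,-3, 4,19,29,37,48 , 62,76, 78.94,  80,85 ] 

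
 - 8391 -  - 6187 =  - 2204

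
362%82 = 34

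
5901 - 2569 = 3332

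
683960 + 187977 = 871937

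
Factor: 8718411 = 3^1*13^1*223549^1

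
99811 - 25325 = 74486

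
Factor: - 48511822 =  - 2^1*199^1*121889^1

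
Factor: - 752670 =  - 2^1* 3^2 * 5^1*8363^1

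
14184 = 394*36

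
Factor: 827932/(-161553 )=-2^2* 3^(-1 )*7^(  -  2)  *  157^(-1)*29569^1 = -  118276/23079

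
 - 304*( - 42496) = 12918784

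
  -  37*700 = -25900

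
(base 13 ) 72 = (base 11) 85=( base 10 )93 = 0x5D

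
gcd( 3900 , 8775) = 975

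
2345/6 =390 + 5/6 = 390.83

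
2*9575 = 19150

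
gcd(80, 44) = 4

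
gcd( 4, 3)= 1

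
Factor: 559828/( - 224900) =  - 809/325 =- 5^( - 2)*13^ ( - 1 )*809^1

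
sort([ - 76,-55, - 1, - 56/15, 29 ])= [  -  76, - 55, - 56/15, - 1 , 29 ] 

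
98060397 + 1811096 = 99871493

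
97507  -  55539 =41968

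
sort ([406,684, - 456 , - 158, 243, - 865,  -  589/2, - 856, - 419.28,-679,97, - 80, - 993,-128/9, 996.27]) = [-993, - 865, - 856,-679, - 456, - 419.28, - 589/2, - 158 , - 80 , - 128/9 , 97, 243 , 406,684,  996.27]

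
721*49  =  35329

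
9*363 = 3267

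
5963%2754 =455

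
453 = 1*453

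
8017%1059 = 604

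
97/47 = 2 + 3/47 = 2.06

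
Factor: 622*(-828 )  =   - 515016 = -2^3*3^2*23^1*311^1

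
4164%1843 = 478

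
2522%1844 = 678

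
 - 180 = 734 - 914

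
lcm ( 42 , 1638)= 1638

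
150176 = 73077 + 77099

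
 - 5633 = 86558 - 92191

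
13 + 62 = 75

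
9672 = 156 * 62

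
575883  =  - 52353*( - 11 )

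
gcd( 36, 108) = 36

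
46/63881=46/63881=0.00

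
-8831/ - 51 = 173 + 8/51  =  173.16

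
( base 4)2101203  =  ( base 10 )9315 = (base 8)22143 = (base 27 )CL0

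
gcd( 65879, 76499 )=1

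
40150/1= 40150= 40150.00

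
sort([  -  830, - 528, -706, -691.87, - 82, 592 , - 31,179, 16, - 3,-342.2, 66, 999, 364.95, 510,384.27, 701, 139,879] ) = [ - 830,  -  706, - 691.87,- 528, - 342.2, - 82, - 31, - 3, 16, 66, 139, 179, 364.95,  384.27  ,  510, 592,701, 879, 999 ] 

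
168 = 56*3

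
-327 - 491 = -818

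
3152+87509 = 90661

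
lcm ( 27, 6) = 54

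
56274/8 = 7034 +1/4 = 7034.25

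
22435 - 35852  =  - 13417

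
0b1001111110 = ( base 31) ki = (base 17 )239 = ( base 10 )638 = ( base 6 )2542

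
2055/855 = 2 + 23/57 = 2.40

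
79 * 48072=3797688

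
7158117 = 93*76969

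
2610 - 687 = 1923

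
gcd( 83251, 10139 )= 1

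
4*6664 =26656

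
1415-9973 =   -  8558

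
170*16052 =2728840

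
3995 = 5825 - 1830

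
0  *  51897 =0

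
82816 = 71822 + 10994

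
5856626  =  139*42134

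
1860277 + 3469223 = 5329500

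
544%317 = 227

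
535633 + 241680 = 777313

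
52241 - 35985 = 16256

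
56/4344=7/543 = 0.01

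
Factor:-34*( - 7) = 238 = 2^1*7^1*17^1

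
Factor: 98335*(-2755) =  - 5^2*19^1 * 29^1*71^1*277^1 = - 270912925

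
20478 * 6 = 122868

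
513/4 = 513/4 = 128.25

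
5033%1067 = 765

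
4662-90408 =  - 85746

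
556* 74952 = 41673312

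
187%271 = 187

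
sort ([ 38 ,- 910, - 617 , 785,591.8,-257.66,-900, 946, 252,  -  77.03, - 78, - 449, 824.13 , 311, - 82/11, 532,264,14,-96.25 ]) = [ - 910,-900,  -  617, - 449,-257.66, - 96.25, - 78, - 77.03, - 82/11,14,38,  252, 264, 311,  532, 591.8,785, 824.13, 946]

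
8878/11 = 8878/11 = 807.09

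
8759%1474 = 1389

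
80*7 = 560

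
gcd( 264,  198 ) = 66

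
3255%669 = 579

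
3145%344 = 49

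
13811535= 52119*265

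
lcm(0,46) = 0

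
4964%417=377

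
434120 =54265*8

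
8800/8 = 1100 = 1100.00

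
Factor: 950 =2^1 * 5^2 * 19^1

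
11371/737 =15 + 316/737  =  15.43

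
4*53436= 213744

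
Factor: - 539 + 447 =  -92= - 2^2*23^1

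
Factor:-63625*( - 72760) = 4629355000 =2^3 * 5^4*17^1*107^1*509^1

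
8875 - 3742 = 5133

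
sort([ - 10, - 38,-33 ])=[-38,  -  33, - 10 ] 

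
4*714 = 2856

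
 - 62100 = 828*( - 75) 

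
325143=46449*7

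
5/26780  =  1/5356  =  0.00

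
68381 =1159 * 59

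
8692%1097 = 1013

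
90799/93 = 976+1/3 = 976.33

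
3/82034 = 3/82034 = 0.00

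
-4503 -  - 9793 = 5290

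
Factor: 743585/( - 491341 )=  - 5^1*127^1*1171^1*491341^( - 1 )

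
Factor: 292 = 2^2*73^1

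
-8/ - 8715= 8/8715 = 0.00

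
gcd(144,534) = 6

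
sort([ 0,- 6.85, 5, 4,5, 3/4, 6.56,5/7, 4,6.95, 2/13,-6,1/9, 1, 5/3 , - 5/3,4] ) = [ - 6.85 ,  -  6,  -  5/3, 0,1/9, 2/13,5/7, 3/4 , 1, 5/3, 4,  4, 4,5,5,6.56, 6.95]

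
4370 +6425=10795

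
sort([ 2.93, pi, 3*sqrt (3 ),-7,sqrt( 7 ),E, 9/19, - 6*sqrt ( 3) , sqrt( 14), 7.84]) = [ - 6*sqrt( 3),-7,9/19, sqrt(7), E,  2.93, pi,sqrt( 14),  3*sqrt( 3 ),7.84]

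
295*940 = 277300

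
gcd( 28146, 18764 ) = 9382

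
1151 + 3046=4197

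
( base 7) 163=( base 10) 94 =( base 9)114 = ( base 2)1011110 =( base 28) 3A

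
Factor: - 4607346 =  - 2^1*3^1*29^1*26479^1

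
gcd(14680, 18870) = 10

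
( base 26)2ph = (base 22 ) 43H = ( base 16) 7e3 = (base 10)2019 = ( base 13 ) BC4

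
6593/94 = 6593/94  =  70.14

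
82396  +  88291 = 170687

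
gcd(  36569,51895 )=97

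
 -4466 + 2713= -1753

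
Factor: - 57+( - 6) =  - 63 = - 3^2*7^1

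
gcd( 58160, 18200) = 40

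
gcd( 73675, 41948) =1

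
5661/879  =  1887/293   =  6.44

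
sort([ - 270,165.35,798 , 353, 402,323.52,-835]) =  [ - 835, - 270 , 165.35,323.52, 353 , 402,  798] 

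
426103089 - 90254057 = 335849032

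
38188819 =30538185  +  7650634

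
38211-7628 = 30583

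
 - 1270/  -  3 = 423+1/3 = 423.33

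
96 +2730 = 2826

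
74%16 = 10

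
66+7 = 73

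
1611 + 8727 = 10338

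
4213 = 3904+309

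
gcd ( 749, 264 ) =1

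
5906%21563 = 5906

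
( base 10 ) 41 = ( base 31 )1A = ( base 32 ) 19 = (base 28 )1d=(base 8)51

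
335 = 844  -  509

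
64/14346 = 32/7173 = 0.00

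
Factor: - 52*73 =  - 3796 = - 2^2*13^1*73^1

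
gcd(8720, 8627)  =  1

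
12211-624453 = -612242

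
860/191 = 860/191 = 4.50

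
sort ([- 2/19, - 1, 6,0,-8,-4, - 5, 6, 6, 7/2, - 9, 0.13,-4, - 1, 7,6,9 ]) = [- 9, - 8,- 5, - 4, - 4, - 1 , - 1, - 2/19, 0,0.13,7/2, 6, 6,6, 6,7, 9 ]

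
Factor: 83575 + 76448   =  3^1*41^1  *  1301^1 = 160023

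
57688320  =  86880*664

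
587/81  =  7 + 20/81  =  7.25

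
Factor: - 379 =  - 379^1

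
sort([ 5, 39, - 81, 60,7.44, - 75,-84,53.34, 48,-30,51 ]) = [ - 84, - 81, - 75, - 30, 5,7.44,39,48, 51 , 53.34, 60]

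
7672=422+7250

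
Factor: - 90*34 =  - 2^2*3^2*5^1*17^1 =-  3060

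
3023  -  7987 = - 4964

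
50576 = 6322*8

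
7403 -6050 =1353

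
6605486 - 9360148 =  - 2754662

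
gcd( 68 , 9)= 1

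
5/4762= 5/4762 = 0.00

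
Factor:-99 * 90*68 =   -  605880 = - 2^3*3^4*5^1*11^1* 17^1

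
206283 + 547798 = 754081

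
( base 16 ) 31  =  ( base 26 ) 1N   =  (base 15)34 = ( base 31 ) 1i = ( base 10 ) 49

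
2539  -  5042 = -2503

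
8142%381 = 141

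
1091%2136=1091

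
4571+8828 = 13399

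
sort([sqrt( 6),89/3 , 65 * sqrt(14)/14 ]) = [sqrt(6 ),65*sqrt (14)/14,89/3 ]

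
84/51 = 28/17 = 1.65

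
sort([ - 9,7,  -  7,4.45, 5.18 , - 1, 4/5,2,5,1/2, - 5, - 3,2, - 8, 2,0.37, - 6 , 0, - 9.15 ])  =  [-9.15, - 9, - 8, - 7, - 6, - 5, - 3, - 1,  0, 0.37,1/2, 4/5,2,2, 2,4.45,5,5.18,7 ] 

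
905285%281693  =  60206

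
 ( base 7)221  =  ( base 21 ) 58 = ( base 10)113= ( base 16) 71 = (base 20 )5D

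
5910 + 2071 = 7981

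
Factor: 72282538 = 2^1*17^1*443^1*4799^1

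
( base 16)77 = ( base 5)434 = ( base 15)7e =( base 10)119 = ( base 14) 87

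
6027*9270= 55870290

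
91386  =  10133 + 81253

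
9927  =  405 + 9522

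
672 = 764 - 92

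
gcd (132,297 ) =33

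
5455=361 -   -  5094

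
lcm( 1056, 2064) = 45408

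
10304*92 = 947968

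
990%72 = 54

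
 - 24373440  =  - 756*32240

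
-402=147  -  549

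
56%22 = 12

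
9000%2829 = 513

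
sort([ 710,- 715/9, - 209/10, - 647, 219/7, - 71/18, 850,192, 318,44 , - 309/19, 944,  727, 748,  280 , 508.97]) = [ - 647,  -  715/9, - 209/10, - 309/19, - 71/18, 219/7,44 , 192,280, 318 , 508.97,710 , 727, 748, 850,944] 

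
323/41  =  7+ 36/41 = 7.88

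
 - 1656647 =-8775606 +7118959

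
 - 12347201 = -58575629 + 46228428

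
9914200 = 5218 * 1900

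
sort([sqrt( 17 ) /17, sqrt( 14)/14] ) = [sqrt( 17 ) /17 , sqrt(  14)/14]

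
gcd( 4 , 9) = 1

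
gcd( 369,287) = 41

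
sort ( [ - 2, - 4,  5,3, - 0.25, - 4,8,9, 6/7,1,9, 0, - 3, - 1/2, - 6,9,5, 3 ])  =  [ - 6, - 4,- 4 , - 3 , - 2, - 1/2, - 0.25, 0,6/7, 1, 3, 3, 5,5,8, 9, 9, 9]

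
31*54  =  1674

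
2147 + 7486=9633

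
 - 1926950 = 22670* ( - 85 )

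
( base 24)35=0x4D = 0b1001101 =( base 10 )77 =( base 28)2L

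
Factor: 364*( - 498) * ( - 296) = 53656512 = 2^6 * 3^1*7^1*13^1*37^1*83^1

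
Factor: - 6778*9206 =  - 2^2 *3389^1 *4603^1 = -  62398268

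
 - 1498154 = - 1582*947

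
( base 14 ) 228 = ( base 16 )1ac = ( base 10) 428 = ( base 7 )1151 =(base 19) 13A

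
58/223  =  58/223 =0.26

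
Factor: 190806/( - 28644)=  - 413/62 = -2^( - 1)*7^1*31^(-1 )*59^1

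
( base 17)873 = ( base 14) C5C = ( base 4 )212002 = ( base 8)4602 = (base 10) 2434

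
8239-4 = 8235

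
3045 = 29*105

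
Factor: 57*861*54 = 2650158 = 2^1*3^5 * 7^1*19^1 *41^1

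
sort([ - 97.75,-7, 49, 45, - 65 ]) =[ - 97.75, - 65, -7,45,49]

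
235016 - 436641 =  - 201625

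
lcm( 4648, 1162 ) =4648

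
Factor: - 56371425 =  - 3^1*5^2*11^1*68329^1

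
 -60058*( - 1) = 60058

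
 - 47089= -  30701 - 16388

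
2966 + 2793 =5759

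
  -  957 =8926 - 9883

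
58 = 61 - 3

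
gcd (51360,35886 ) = 6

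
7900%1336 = 1220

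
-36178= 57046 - 93224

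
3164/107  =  29 + 61/107  =  29.57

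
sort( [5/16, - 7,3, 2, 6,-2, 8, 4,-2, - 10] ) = [ - 10, - 7 , - 2,-2, 5/16,  2, 3,  4,  6,8]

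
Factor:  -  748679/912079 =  - 7^( - 1 )  *  29^(-1)*107^1*4493^( -1) * 6997^1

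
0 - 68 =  - 68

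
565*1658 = 936770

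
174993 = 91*1923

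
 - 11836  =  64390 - 76226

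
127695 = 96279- - 31416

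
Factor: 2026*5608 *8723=99109051184 = 2^4*11^1*13^1*61^1*701^1*1013^1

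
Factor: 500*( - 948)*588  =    -  2^6*3^2*5^3*7^2 * 79^1 = - 278712000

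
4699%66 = 13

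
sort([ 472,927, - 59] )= [ - 59,472,927] 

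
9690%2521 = 2127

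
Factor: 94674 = 2^1*3^1  *  31^1*509^1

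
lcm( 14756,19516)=604996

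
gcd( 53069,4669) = 1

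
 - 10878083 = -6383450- 4494633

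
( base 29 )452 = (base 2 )110110110111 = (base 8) 6667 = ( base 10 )3511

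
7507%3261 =985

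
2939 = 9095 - 6156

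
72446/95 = 72446/95 =762.59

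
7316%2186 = 758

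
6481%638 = 101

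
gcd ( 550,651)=1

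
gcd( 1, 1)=1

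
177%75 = 27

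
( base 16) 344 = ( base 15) 3ab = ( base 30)RQ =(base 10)836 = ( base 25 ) 18b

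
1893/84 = 631/28   =  22.54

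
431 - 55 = 376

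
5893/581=10 + 1/7 = 10.14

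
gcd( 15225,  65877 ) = 21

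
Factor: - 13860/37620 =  - 7/19 = - 7^1*19^( - 1)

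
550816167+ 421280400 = 972096567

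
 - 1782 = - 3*594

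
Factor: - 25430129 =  - 29^1 * 227^1 * 3863^1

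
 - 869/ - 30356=869/30356=   0.03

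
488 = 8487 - 7999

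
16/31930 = 8/15965 =0.00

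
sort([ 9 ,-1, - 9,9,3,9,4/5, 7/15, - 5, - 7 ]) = [-9 , - 7, - 5,-1, 7/15, 4/5 , 3, 9  ,  9,9]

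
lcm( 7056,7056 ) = 7056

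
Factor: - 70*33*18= -41580 =- 2^2*3^3*5^1*7^1*11^1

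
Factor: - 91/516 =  - 2^( - 2 )*3^( - 1 )*7^1*13^1*43^( - 1)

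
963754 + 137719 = 1101473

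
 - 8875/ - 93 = 95+40/93 = 95.43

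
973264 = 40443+932821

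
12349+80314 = 92663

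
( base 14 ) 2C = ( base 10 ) 40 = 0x28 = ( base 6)104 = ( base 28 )1C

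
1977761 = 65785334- 63807573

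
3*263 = 789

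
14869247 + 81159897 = 96029144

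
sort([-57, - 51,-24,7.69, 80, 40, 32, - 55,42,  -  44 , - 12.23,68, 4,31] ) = [ - 57 , - 55,-51, - 44,  -  24 , - 12.23,  4, 7.69, 31, 32,40 , 42,68,80] 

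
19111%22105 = 19111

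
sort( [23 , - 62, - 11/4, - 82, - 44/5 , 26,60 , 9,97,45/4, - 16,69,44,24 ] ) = [ - 82, - 62, - 16, - 44/5,-11/4,9, 45/4,23, 24,26,44,60,69,97]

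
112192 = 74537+37655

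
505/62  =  8 + 9/62 =8.15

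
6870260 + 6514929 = 13385189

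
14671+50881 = 65552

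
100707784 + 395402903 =496110687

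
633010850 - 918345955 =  - 285335105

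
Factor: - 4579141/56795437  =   - 7^1 * 654163^1*56795437^( - 1)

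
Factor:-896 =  - 2^7*7^1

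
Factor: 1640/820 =2^1= 2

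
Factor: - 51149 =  - 7^1*7307^1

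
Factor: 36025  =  5^2*11^1*131^1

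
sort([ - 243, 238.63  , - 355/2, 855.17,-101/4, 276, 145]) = [ -243,-355/2 , - 101/4,145, 238.63 , 276,  855.17] 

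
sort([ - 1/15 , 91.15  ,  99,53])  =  [ - 1/15, 53,  91.15,99 ] 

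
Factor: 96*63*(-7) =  - 2^5*3^3*7^2 = - 42336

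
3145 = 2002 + 1143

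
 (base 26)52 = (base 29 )4G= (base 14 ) 96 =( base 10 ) 132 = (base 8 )204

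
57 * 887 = 50559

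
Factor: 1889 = 1889^1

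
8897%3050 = 2797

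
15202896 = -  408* ( - 37262)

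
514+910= 1424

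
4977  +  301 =5278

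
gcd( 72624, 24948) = 12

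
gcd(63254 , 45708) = 2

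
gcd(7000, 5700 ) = 100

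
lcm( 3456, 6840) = 328320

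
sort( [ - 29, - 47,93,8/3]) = [ - 47, -29, 8/3, 93]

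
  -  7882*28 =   -  220696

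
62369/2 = 62369/2 = 31184.50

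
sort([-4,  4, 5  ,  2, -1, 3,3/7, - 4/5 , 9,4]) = [ - 4, - 1, - 4/5,3/7,2,3,4, 4, 5, 9]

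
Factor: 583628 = 2^2*59^1 * 2473^1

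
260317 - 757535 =  -  497218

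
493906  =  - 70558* ( - 7) 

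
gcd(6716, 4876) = 92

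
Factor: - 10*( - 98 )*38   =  2^3*5^1 * 7^2*19^1 = 37240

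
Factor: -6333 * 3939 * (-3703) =3^2*7^1 * 13^1*23^2 * 101^1 * 2111^1 = 92373878961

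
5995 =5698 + 297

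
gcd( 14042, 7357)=7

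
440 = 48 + 392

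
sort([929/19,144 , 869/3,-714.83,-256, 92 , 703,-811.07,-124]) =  [ - 811.07,-714.83, -256,  -  124,929/19, 92,144, 869/3, 703]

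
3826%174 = 172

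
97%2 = 1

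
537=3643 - 3106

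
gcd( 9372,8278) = 2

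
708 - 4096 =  - 3388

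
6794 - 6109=685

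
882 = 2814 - 1932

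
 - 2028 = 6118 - 8146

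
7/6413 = 7/6413 = 0.00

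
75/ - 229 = -1 + 154/229 = - 0.33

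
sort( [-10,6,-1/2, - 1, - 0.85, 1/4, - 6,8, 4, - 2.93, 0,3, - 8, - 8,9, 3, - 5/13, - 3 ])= [ - 10, - 8,- 8,-6,-3, - 2.93, - 1, - 0.85, - 1/2, - 5/13 , 0, 1/4, 3, 3, 4, 6,  8,9 ]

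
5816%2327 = 1162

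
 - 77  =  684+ - 761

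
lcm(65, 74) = 4810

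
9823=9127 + 696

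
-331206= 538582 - 869788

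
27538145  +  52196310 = 79734455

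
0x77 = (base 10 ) 119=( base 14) 87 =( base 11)A9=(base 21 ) 5E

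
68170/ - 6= -11362+1/3 = -11361.67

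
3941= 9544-5603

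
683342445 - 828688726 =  - 145346281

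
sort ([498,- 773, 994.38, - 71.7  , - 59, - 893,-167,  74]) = [-893, - 773, - 167,-71.7, - 59,74,498,994.38]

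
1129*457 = 515953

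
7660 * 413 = 3163580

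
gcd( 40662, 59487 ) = 753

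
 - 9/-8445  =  3/2815 =0.00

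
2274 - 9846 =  - 7572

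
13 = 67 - 54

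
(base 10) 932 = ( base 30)112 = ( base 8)1644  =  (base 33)S8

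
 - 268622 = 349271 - 617893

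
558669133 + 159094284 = 717763417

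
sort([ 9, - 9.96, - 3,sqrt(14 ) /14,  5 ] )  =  [ - 9.96, -3,sqrt( 14)/14,5,9 ] 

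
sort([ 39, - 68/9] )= [-68/9, 39] 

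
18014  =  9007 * 2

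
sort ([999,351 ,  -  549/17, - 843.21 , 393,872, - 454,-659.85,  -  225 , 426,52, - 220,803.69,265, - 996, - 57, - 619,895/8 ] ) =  [-996, - 843.21, -659.85 , - 619,-454,  -  225, - 220, - 57,  -  549/17, 52,895/8,265,351,393, 426,803.69,872  ,  999 ]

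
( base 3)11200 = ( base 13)99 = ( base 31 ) 42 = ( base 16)7e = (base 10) 126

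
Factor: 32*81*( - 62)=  - 160704 = - 2^6* 3^4*31^1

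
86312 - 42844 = 43468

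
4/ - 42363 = - 4/42363 = - 0.00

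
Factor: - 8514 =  - 2^1 * 3^2 * 11^1 * 43^1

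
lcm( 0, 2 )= 0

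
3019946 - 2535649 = 484297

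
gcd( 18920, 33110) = 4730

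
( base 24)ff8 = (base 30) a08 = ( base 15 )2a08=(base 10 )9008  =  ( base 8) 21460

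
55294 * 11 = 608234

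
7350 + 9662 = 17012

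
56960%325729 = 56960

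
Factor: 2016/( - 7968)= - 21/83 = - 3^1*7^1 * 83^( - 1) 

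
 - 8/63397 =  - 1 + 63389/63397 = -0.00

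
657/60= 219/20 = 10.95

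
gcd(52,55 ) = 1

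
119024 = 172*692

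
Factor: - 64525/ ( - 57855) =3^(-1)*5^1*7^( - 1)*19^( - 1)*89^1= 445/399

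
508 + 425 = 933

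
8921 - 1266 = 7655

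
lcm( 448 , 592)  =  16576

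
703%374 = 329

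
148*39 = 5772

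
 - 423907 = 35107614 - 35531521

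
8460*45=380700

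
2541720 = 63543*40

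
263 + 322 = 585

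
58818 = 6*9803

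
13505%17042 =13505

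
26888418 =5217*5154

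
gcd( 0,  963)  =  963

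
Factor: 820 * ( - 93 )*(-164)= 12506640=2^4*3^1*5^1 * 31^1*41^2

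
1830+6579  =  8409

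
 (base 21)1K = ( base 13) 32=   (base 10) 41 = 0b101001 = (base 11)38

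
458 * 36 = 16488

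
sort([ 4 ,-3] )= [ - 3,  4] 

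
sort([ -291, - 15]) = [  -  291, - 15 ]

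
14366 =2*7183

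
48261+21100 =69361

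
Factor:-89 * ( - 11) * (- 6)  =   - 5874 = - 2^1*3^1*11^1 * 89^1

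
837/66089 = 837/66089=0.01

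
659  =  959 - 300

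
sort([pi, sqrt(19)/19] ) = [ sqrt (19 ) /19,pi ] 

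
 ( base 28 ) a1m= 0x1ED2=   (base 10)7890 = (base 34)6S2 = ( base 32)7MI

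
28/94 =14/47 = 0.30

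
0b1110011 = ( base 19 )61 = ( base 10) 115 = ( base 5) 430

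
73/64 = 73/64=1.14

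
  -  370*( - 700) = 259000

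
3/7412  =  3/7412 = 0.00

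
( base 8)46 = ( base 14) 2A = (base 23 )1f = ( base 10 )38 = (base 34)14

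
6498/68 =3249/34 =95.56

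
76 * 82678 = 6283528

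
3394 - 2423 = 971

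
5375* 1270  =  6826250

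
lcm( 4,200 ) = 200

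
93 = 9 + 84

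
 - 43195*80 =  - 3455600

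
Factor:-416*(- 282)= 2^6*3^1 * 13^1 * 47^1 = 117312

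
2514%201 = 102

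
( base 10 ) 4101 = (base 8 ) 10005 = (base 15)1336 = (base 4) 1000011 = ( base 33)3P9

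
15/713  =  15/713 = 0.02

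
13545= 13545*1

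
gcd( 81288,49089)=3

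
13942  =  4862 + 9080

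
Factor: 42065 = 5^1*47^1*179^1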